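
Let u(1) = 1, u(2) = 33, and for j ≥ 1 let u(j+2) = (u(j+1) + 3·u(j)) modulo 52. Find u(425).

35

u(1) = 1; u(2) = 33; u(3) = 36; u(4) = 31; u(5) = 35; u(6) = 24; u(7) = 25; u(8) = 45; u(9) = 16; u(10) = 47; u(11) = 43; u(12) = 28; u(13) = 1; u(14) = 33.
Since (u(13), u(14)) = (u(1), u(2)) = (1, 33) (two consecutive terms determine the rest), the sequence is periodic with period 12.
(425 - 1) mod 12 = 4, so u(425) = u(5) = 35.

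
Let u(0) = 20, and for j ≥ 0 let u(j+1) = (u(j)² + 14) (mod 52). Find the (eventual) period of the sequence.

u(0) = 20; u(1) = 50; u(2) = 18; u(3) = 26; u(4) = 14; u(5) = 2; u(6) = 18.
Since u(6) = u(2) = 18, the sequence is eventually periodic: after a pre-period of length 2 it cycles with period 4.

4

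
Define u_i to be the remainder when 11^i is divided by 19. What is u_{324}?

1

Computing terms: u_1 = 11,  u_2 = 7,  u_3 = 1,  u_4 = 11.
The sequence repeats with period 3.
So u_{324} = u_{1 + ((324-1) mod 3)} = u_3 = 1.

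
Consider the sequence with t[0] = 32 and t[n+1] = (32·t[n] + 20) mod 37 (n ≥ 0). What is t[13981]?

Listing terms: t[0] = 32,  t[1] = 8,  t[2] = 17,  t[3] = 9,  t[4] = 12,  t[5] = 34,  t[6] = 35,  t[7] = 30,  t[8] = 18,  t[9] = 4,  t[10] = 0,  t[11] = 20,  t[12] = 31,  t[13] = 13,  t[14] = 29,  t[15] = 23,  t[16] = 16,  t[17] = 14,  t[18] = 24,  t[19] = 11,  t[20] = 2,  t[21] = 10,  t[22] = 7,  t[23] = 22,  t[24] = 21,  t[25] = 26,  t[26] = 1,  t[27] = 15,  t[28] = 19,  t[29] = 36,  t[30] = 25,  t[31] = 6,  t[32] = 27,  t[33] = 33,  t[34] = 3,  t[35] = 5,  t[36] = 32.
The sequence repeats with period 36.
So t[13981] = t[0 + ((13981-0) mod 36)] = t[13] = 13.

13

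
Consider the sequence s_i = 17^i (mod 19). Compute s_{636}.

s_0 = 1; s_1 = 17; s_2 = 4; s_3 = 11; s_4 = 16; s_5 = 6; s_6 = 7; s_7 = 5; s_8 = 9; s_9 = 1.
Since s_9 = s_0 = 1, the sequence is periodic with period 9.
So s_{636} = s_{0 + ((636-0) mod 9)} = s_6 = 7.

7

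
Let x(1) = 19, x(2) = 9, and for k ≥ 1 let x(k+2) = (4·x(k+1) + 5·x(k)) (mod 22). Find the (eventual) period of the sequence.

Computing terms: x(1) = 19; x(2) = 9; x(3) = 21; x(4) = 19; x(5) = 5; x(6) = 5; x(7) = 1; x(8) = 7; x(9) = 11; x(10) = 13; x(11) = 19; x(12) = 9.
The sequence repeats with period 10.

10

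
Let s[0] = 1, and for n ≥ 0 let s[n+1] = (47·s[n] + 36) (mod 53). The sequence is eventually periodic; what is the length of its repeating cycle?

s[0] = 1, s[1] = 30, s[2] = 15, s[3] = 52, s[4] = 42, s[5] = 49, s[6] = 7, s[7] = 47, s[8] = 19, s[9] = 28, s[10] = 27, s[11] = 33, s[12] = 50, s[13] = 1.
The sequence repeats with period 13.

13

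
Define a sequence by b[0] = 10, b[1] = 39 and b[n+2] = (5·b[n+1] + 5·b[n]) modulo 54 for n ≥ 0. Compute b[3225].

34

b[0] = 10, b[1] = 39, b[2] = 29, b[3] = 16, b[4] = 9, b[5] = 17, b[6] = 22, b[7] = 33, b[8] = 5, b[9] = 28, b[10] = 3, b[11] = 47, b[12] = 34, b[13] = 27, b[14] = 35, b[15] = 40, b[16] = 51, b[17] = 23, b[18] = 46, b[19] = 21, b[20] = 11, b[21] = 52, b[22] = 45, b[23] = 53, b[24] = 4, b[25] = 15, b[26] = 41, b[27] = 10, b[28] = 39.
Since (b[27], b[28]) = (b[0], b[1]) = (10, 39) (two consecutive terms determine the rest), the sequence is periodic with period 27.
So b[3225] = b[0 + ((3225-0) mod 27)] = b[12] = 34.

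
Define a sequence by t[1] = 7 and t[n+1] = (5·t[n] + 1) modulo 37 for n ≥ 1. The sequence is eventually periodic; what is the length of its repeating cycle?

t[1] = 7, t[2] = 36, t[3] = 33, t[4] = 18, t[5] = 17, t[6] = 12, t[7] = 24, t[8] = 10, t[9] = 14, t[10] = 34, t[11] = 23, t[12] = 5, t[13] = 26, t[14] = 20, t[15] = 27, t[16] = 25, t[17] = 15, t[18] = 2, t[19] = 11, t[20] = 19, t[21] = 22, t[22] = 0, t[23] = 1, t[24] = 6, t[25] = 31, t[26] = 8, t[27] = 4, t[28] = 21, t[29] = 32, t[30] = 13, t[31] = 29, t[32] = 35, t[33] = 28, t[34] = 30, t[35] = 3, t[36] = 16, t[37] = 7.
Since t[37] = t[1] = 7, the sequence is periodic with period 36.

36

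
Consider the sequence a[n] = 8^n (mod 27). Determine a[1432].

19

Computing terms: a[0] = 1,  a[1] = 8,  a[2] = 10,  a[3] = 26,  a[4] = 19,  a[5] = 17,  a[6] = 1.
Since a[6] = a[0] = 1, the sequence is periodic with period 6.
(1432 - 0) mod 6 = 4, so a[1432] = a[4] = 19.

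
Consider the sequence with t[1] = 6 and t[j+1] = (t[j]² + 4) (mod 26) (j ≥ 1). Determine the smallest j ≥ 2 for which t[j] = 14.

2

Computing terms: t[1] = 6, t[2] = 14, t[3] = 18, t[4] = 16, t[5] = 0, t[6] = 4, t[7] = 20, t[8] = 14.
Since t[8] = t[2] = 14, the sequence is eventually periodic: after a pre-period of length 1 it cycles with period 6.
The value 14 first appears (with j ≥ 2) at t[2].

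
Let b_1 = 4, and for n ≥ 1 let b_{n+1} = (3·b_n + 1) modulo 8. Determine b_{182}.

5

Computing terms: b_1 = 4,  b_2 = 5,  b_3 = 0,  b_4 = 1,  b_5 = 4.
The sequence repeats with period 4.
So b_{182} = b_{1 + ((182-1) mod 4)} = b_2 = 5.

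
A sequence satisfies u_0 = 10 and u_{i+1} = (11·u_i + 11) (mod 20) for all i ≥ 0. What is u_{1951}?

Listing terms: u_0 = 10, u_1 = 1, u_2 = 2, u_3 = 13, u_4 = 14, u_5 = 5, u_6 = 6, u_7 = 17, u_8 = 18, u_9 = 9, u_{10} = 10.
Since u_{10} = u_0 = 10, the sequence is periodic with period 10.
(1951 - 0) mod 10 = 1, so u_{1951} = u_1 = 1.

1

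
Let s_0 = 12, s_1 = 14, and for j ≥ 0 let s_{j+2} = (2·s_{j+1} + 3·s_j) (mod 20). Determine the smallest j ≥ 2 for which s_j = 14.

Listing terms: s_0 = 12,  s_1 = 14,  s_2 = 4,  s_3 = 10,  s_4 = 12,  s_5 = 14.
Since (s_4, s_5) = (s_0, s_1) = (12, 14) (two consecutive terms determine the rest), the sequence is periodic with period 4.
The value 14 next appears (with j ≥ 2) at s_5.

5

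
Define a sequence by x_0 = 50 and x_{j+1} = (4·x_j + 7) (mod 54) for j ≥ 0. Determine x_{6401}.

Listing terms: x_0 = 50,  x_1 = 45,  x_2 = 25,  x_3 = 53,  x_4 = 3,  x_5 = 19,  x_6 = 29,  x_7 = 15,  x_8 = 13,  x_9 = 5,  x_{10} = 27,  x_{11} = 7,  x_{12} = 35,  x_{13} = 39,  x_{14} = 1,  x_{15} = 11,  x_{16} = 51,  x_{17} = 49,  x_{18} = 41,  x_{19} = 9,  x_{20} = 43,  x_{21} = 17,  x_{22} = 21,  x_{23} = 37,  x_{24} = 47,  x_{25} = 33,  x_{26} = 31,  x_{27} = 23,  x_{28} = 45.
Since x_{28} = x_1 = 45, the sequence is eventually periodic: after a pre-period of length 1 it cycles with period 27.
For j ≥ 1, x_j depends only on (j - 1) mod 27. (6401 - 1) mod 27 = 1, so x_{6401} = x_2 = 25.

25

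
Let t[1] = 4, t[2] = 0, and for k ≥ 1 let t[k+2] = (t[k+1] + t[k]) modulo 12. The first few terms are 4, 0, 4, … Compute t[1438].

Listing terms: t[1] = 4; t[2] = 0; t[3] = 4; t[4] = 4; t[5] = 8; t[6] = 0; t[7] = 8; t[8] = 8; t[9] = 4; t[10] = 0.
Since (t[9], t[10]) = (t[1], t[2]) = (4, 0) (two consecutive terms determine the rest), the sequence is periodic with period 8.
(1438 - 1) mod 8 = 5, so t[1438] = t[6] = 0.

0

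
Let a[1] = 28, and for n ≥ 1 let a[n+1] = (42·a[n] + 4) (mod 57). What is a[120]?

Listing terms: a[1] = 28,  a[2] = 40,  a[3] = 31,  a[4] = 52,  a[5] = 22,  a[6] = 16,  a[7] = 49,  a[8] = 10,  a[9] = 25,  a[10] = 28.
Since a[10] = a[1] = 28, the sequence is periodic with period 9.
So a[120] = a[1 + ((120-1) mod 9)] = a[3] = 31.

31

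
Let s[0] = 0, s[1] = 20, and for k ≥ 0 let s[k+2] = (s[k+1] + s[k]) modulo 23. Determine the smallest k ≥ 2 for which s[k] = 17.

3

Computing terms: s[0] = 0,  s[1] = 20,  s[2] = 20,  s[3] = 17,  s[4] = 14,  s[5] = 8,  s[6] = 22,  s[7] = 7,  s[8] = 6,  s[9] = 13,  s[10] = 19,  s[11] = 9,  s[12] = 5,  s[13] = 14,  s[14] = 19,  s[15] = 10,  s[16] = 6,  s[17] = 16,  s[18] = 22,  s[19] = 15,  s[20] = 14,  s[21] = 6,  s[22] = 20,  s[23] = 3,  s[24] = 0,  s[25] = 3,  s[26] = 3,  s[27] = 6,  s[28] = 9,  s[29] = 15,  s[30] = 1,  s[31] = 16,  s[32] = 17,  s[33] = 10,  s[34] = 4,  s[35] = 14,  s[36] = 18,  s[37] = 9,  s[38] = 4,  s[39] = 13,  s[40] = 17,  s[41] = 7,  s[42] = 1,  s[43] = 8,  s[44] = 9,  s[45] = 17,  s[46] = 3,  s[47] = 20,  s[48] = 0,  s[49] = 20.
Since (s[48], s[49]) = (s[0], s[1]) = (0, 20) (two consecutive terms determine the rest), the sequence is periodic with period 48.
The value 17 first appears (with k ≥ 2) at s[3].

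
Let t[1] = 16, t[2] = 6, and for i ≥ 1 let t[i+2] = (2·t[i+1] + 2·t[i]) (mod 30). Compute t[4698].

14

Listing terms: t[1] = 16; t[2] = 6; t[3] = 14; t[4] = 10; t[5] = 18; t[6] = 26; t[7] = 28; t[8] = 18; t[9] = 2; t[10] = 10; t[11] = 24; t[12] = 8; t[13] = 4; t[14] = 24; t[15] = 26; t[16] = 10; t[17] = 12; t[18] = 14; t[19] = 22; t[20] = 12; t[21] = 8; t[22] = 10; t[23] = 6; t[24] = 2; t[25] = 16; t[26] = 6.
Since (t[25], t[26]) = (t[1], t[2]) = (16, 6) (two consecutive terms determine the rest), the sequence is periodic with period 24.
So t[4698] = t[1 + ((4698-1) mod 24)] = t[18] = 14.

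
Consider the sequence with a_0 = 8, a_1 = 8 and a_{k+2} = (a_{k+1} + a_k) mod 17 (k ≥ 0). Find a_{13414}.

Computing terms: a_0 = 8, a_1 = 8, a_2 = 16, a_3 = 7, a_4 = 6, a_5 = 13, a_6 = 2, a_7 = 15, a_8 = 0, a_9 = 15, a_{10} = 15, a_{11} = 13, a_{12} = 11, a_{13} = 7, a_{14} = 1, a_{15} = 8, a_{16} = 9, a_{17} = 0, a_{18} = 9, a_{19} = 9, a_{20} = 1, a_{21} = 10, a_{22} = 11, a_{23} = 4, a_{24} = 15, a_{25} = 2, a_{26} = 0, a_{27} = 2, a_{28} = 2, a_{29} = 4, a_{30} = 6, a_{31} = 10, a_{32} = 16, a_{33} = 9, a_{34} = 8, a_{35} = 0, a_{36} = 8, a_{37} = 8.
The sequence repeats with period 36.
So a_{13414} = a_{0 + ((13414-0) mod 36)} = a_{22} = 11.

11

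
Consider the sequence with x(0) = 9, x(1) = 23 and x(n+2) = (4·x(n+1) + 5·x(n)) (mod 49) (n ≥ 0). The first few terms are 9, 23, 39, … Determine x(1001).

31

Computing terms: x(0) = 9, x(1) = 23, x(2) = 39, x(3) = 26, x(4) = 5, x(5) = 3, x(6) = 37, x(7) = 16, x(8) = 4, x(9) = 47, x(10) = 12, x(11) = 38, x(12) = 16, x(13) = 9, x(14) = 18, x(15) = 19, x(16) = 19, x(17) = 24, x(18) = 44, x(19) = 2, x(20) = 32, x(21) = 40, x(22) = 26, x(23) = 10, x(24) = 23, x(25) = 44, x(26) = 46, x(27) = 12, x(28) = 33, x(29) = 45, x(30) = 2, x(31) = 37, x(32) = 11, x(33) = 33, x(34) = 40, x(35) = 31, x(36) = 30, x(37) = 30, x(38) = 25, x(39) = 5, x(40) = 47, x(41) = 17, x(42) = 9, x(43) = 23.
Since (x(42), x(43)) = (x(0), x(1)) = (9, 23) (two consecutive terms determine the rest), the sequence is periodic with period 42.
(1001 - 0) mod 42 = 35, so x(1001) = x(35) = 31.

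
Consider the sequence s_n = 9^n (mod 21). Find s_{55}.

s_1 = 9, s_2 = 18, s_3 = 15, s_4 = 9.
Since s_4 = s_1 = 9, the sequence is periodic with period 3.
(55 - 1) mod 3 = 0, so s_{55} = s_1 = 9.

9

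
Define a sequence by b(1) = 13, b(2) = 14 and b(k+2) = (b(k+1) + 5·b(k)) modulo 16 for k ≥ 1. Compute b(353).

We have b(1) = 13; b(2) = 14; b(3) = 15; b(4) = 5; b(5) = 0; b(6) = 9; b(7) = 9; b(8) = 6; b(9) = 3; b(10) = 1; b(11) = 0; b(12) = 5; b(13) = 5; b(14) = 14; b(15) = 7; b(16) = 13; b(17) = 0; b(18) = 1; b(19) = 1; b(20) = 6; b(21) = 11; b(22) = 9; b(23) = 0; b(24) = 13; b(25) = 13; b(26) = 14.
The sequence repeats with period 24.
So b(353) = b(1 + ((353-1) mod 24)) = b(17) = 0.

0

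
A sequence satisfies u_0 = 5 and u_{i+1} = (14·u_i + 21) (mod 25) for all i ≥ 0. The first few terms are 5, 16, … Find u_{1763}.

1

We have u_0 = 5,  u_1 = 16,  u_2 = 20,  u_3 = 1,  u_4 = 10,  u_5 = 11,  u_6 = 0,  u_7 = 21,  u_8 = 15,  u_9 = 6,  u_{10} = 5.
Since u_{10} = u_0 = 5, the sequence is periodic with period 10.
(1763 - 0) mod 10 = 3, so u_{1763} = u_3 = 1.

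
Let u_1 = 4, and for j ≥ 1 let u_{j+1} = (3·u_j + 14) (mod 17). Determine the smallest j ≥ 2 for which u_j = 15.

15

Computing terms: u_1 = 4, u_2 = 9, u_3 = 7, u_4 = 1, u_5 = 0, u_6 = 14, u_7 = 5, u_8 = 12, u_9 = 16, u_{10} = 11, u_{11} = 13, u_{12} = 2, u_{13} = 3, u_{14} = 6, u_{15} = 15, u_{16} = 8, u_{17} = 4.
The sequence repeats with period 16.
The value 15 first appears (with j ≥ 2) at u_{15}.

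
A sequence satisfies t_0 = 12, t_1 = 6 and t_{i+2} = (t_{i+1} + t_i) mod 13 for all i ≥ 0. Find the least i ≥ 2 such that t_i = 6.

t_0 = 12; t_1 = 6; t_2 = 5; t_3 = 11; t_4 = 3; t_5 = 1; t_6 = 4; t_7 = 5; t_8 = 9; t_9 = 1; t_{10} = 10; t_{11} = 11; t_{12} = 8; t_{13} = 6; t_{14} = 1; t_{15} = 7; t_{16} = 8; t_{17} = 2; t_{18} = 10; t_{19} = 12; t_{20} = 9; t_{21} = 8; t_{22} = 4; t_{23} = 12; t_{24} = 3; t_{25} = 2; t_{26} = 5; t_{27} = 7; t_{28} = 12; t_{29} = 6.
Since (t_{28}, t_{29}) = (t_0, t_1) = (12, 6) (two consecutive terms determine the rest), the sequence is periodic with period 28.
The value 6 first appears (with i ≥ 2) at t_{13}.

13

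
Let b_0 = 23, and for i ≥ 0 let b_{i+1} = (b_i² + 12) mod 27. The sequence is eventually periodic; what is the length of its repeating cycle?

We have b_0 = 23,  b_1 = 1,  b_2 = 13,  b_3 = 19,  b_4 = 22,  b_5 = 10,  b_6 = 4,  b_7 = 1.
Since b_7 = b_1 = 1, the sequence is eventually periodic: after a pre-period of length 1 it cycles with period 6.

6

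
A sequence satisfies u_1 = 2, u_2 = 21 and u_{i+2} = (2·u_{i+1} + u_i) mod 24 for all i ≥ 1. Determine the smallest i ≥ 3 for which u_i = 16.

Computing terms: u_1 = 2,  u_2 = 21,  u_3 = 20,  u_4 = 13,  u_5 = 22,  u_6 = 9,  u_7 = 16,  u_8 = 17,  u_9 = 2,  u_{10} = 21.
Since (u_9, u_{10}) = (u_1, u_2) = (2, 21) (two consecutive terms determine the rest), the sequence is periodic with period 8.
The value 16 first appears (with i ≥ 3) at u_7.

7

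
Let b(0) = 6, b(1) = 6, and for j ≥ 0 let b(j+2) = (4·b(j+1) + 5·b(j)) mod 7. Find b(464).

Listing terms: b(0) = 6, b(1) = 6, b(2) = 5, b(3) = 1, b(4) = 1, b(5) = 2, b(6) = 6, b(7) = 6.
The sequence repeats with period 6.
(464 - 0) mod 6 = 2, so b(464) = b(2) = 5.

5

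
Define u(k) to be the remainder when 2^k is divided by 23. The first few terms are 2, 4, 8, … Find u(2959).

We have u(1) = 2,  u(2) = 4,  u(3) = 8,  u(4) = 16,  u(5) = 9,  u(6) = 18,  u(7) = 13,  u(8) = 3,  u(9) = 6,  u(10) = 12,  u(11) = 1,  u(12) = 2.
Since u(12) = u(1) = 2, the sequence is periodic with period 11.
(2959 - 1) mod 11 = 10, so u(2959) = u(11) = 1.

1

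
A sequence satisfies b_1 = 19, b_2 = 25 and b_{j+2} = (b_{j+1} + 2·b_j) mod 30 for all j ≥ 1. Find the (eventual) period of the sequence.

Listing terms: b_1 = 19, b_2 = 25, b_3 = 3, b_4 = 23, b_5 = 29, b_6 = 15, b_7 = 13, b_8 = 13, b_9 = 9, b_{10} = 5, b_{11} = 23, b_{12} = 3, b_{13} = 19, b_{14} = 25.
Since (b_{13}, b_{14}) = (b_1, b_2) = (19, 25) (two consecutive terms determine the rest), the sequence is periodic with period 12.

12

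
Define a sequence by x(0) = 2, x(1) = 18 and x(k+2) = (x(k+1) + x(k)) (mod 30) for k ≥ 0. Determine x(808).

Listing terms: x(0) = 2, x(1) = 18, x(2) = 20, x(3) = 8, x(4) = 28, x(5) = 6, x(6) = 4, x(7) = 10, x(8) = 14, x(9) = 24, x(10) = 8, x(11) = 2, x(12) = 10, x(13) = 12, x(14) = 22, x(15) = 4, x(16) = 26, x(17) = 0, x(18) = 26, x(19) = 26, x(20) = 22, x(21) = 18, x(22) = 10, x(23) = 28, x(24) = 8, x(25) = 6, x(26) = 14, x(27) = 20, x(28) = 4, x(29) = 24, x(30) = 28, x(31) = 22, x(32) = 20, x(33) = 12, x(34) = 2, x(35) = 14, x(36) = 16, x(37) = 0, x(38) = 16, x(39) = 16, x(40) = 2, x(41) = 18.
Since (x(40), x(41)) = (x(0), x(1)) = (2, 18) (two consecutive terms determine the rest), the sequence is periodic with period 40.
So x(808) = x(0 + ((808-0) mod 40)) = x(8) = 14.

14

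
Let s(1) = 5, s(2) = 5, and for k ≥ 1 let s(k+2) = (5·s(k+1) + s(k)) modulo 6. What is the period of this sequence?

Computing terms: s(1) = 5; s(2) = 5; s(3) = 0; s(4) = 5; s(5) = 1; s(6) = 4; s(7) = 3; s(8) = 1; s(9) = 2; s(10) = 5; s(11) = 3; s(12) = 2; s(13) = 1; s(14) = 1; s(15) = 0; s(16) = 1; s(17) = 5; s(18) = 2; s(19) = 3; s(20) = 5; s(21) = 4; s(22) = 1; s(23) = 3; s(24) = 4; s(25) = 5; s(26) = 5.
The sequence repeats with period 24.

24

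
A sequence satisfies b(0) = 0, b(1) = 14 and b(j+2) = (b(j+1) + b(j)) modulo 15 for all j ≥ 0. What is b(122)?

14

Listing terms: b(0) = 0, b(1) = 14, b(2) = 14, b(3) = 13, b(4) = 12, b(5) = 10, b(6) = 7, b(7) = 2, b(8) = 9, b(9) = 11, b(10) = 5, b(11) = 1, b(12) = 6, b(13) = 7, b(14) = 13, b(15) = 5, b(16) = 3, b(17) = 8, b(18) = 11, b(19) = 4, b(20) = 0, b(21) = 4, b(22) = 4, b(23) = 8, b(24) = 12, b(25) = 5, b(26) = 2, b(27) = 7, b(28) = 9, b(29) = 1, b(30) = 10, b(31) = 11, b(32) = 6, b(33) = 2, b(34) = 8, b(35) = 10, b(36) = 3, b(37) = 13, b(38) = 1, b(39) = 14, b(40) = 0, b(41) = 14.
Since (b(40), b(41)) = (b(0), b(1)) = (0, 14) (two consecutive terms determine the rest), the sequence is periodic with period 40.
(122 - 0) mod 40 = 2, so b(122) = b(2) = 14.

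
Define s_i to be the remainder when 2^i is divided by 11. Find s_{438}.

Listing terms: s_0 = 1; s_1 = 2; s_2 = 4; s_3 = 8; s_4 = 5; s_5 = 10; s_6 = 9; s_7 = 7; s_8 = 3; s_9 = 6; s_{10} = 1.
The sequence repeats with period 10.
(438 - 0) mod 10 = 8, so s_{438} = s_8 = 3.

3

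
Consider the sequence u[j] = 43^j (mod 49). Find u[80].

29

Listing terms: u[1] = 43, u[2] = 36, u[3] = 29, u[4] = 22, u[5] = 15, u[6] = 8, u[7] = 1, u[8] = 43.
The sequence repeats with period 7.
So u[80] = u[1 + ((80-1) mod 7)] = u[3] = 29.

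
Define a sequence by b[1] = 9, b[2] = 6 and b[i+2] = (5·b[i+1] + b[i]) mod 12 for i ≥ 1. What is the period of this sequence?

b[1] = 9, b[2] = 6, b[3] = 3, b[4] = 9, b[5] = 0, b[6] = 9, b[7] = 9, b[8] = 6.
Since (b[7], b[8]) = (b[1], b[2]) = (9, 6) (two consecutive terms determine the rest), the sequence is periodic with period 6.

6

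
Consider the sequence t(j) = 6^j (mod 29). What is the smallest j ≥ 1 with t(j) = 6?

We have t(0) = 1; t(1) = 6; t(2) = 7; t(3) = 13; t(4) = 20; t(5) = 4; t(6) = 24; t(7) = 28; t(8) = 23; t(9) = 22; t(10) = 16; t(11) = 9; t(12) = 25; t(13) = 5; t(14) = 1.
Since t(14) = t(0) = 1, the sequence is periodic with period 14.
The value 6 first appears (with j ≥ 1) at t(1).

1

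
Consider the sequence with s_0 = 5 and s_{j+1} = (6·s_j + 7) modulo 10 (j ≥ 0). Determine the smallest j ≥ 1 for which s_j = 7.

1

We have s_0 = 5; s_1 = 7; s_2 = 9; s_3 = 1; s_4 = 3; s_5 = 5.
The sequence repeats with period 5.
The value 7 first appears (with j ≥ 1) at s_1.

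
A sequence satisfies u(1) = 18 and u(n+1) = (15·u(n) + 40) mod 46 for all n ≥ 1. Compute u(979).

Computing terms: u(1) = 18; u(2) = 34; u(3) = 44; u(4) = 10; u(5) = 6; u(6) = 38; u(7) = 12; u(8) = 36; u(9) = 28; u(10) = 0; u(11) = 40; u(12) = 42; u(13) = 26; u(14) = 16; u(15) = 4; u(16) = 8; u(17) = 22; u(18) = 2; u(19) = 24; u(20) = 32; u(21) = 14; u(22) = 20; u(23) = 18.
Since u(23) = u(1) = 18, the sequence is periodic with period 22.
(979 - 1) mod 22 = 10, so u(979) = u(11) = 40.

40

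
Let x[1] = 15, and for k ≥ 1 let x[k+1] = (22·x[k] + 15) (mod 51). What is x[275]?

x[1] = 15,  x[2] = 39,  x[3] = 6,  x[4] = 45,  x[5] = 36,  x[6] = 42,  x[7] = 21,  x[8] = 18,  x[9] = 3,  x[10] = 30,  x[11] = 12,  x[12] = 24,  x[13] = 33,  x[14] = 27,  x[15] = 48,  x[16] = 0,  x[17] = 15.
The sequence repeats with period 16.
(275 - 1) mod 16 = 2, so x[275] = x[3] = 6.

6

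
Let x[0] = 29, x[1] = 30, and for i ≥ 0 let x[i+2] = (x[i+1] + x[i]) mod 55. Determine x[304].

38

Listing terms: x[0] = 29, x[1] = 30, x[2] = 4, x[3] = 34, x[4] = 38, x[5] = 17, x[6] = 0, x[7] = 17, x[8] = 17, x[9] = 34, x[10] = 51, x[11] = 30, x[12] = 26, x[13] = 1, x[14] = 27, x[15] = 28, x[16] = 0, x[17] = 28, x[18] = 28, x[19] = 1, x[20] = 29, x[21] = 30.
Since (x[20], x[21]) = (x[0], x[1]) = (29, 30) (two consecutive terms determine the rest), the sequence is periodic with period 20.
(304 - 0) mod 20 = 4, so x[304] = x[4] = 38.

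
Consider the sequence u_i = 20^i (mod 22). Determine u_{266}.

Computing terms: u_0 = 1,  u_1 = 20,  u_2 = 4,  u_3 = 14,  u_4 = 16,  u_5 = 12,  u_6 = 20.
Since u_6 = u_1 = 20, the sequence is eventually periodic: after a pre-period of length 1 it cycles with period 5.
For i ≥ 1, u_i depends only on (i - 1) mod 5. (266 - 1) mod 5 = 0, so u_{266} = u_1 = 20.

20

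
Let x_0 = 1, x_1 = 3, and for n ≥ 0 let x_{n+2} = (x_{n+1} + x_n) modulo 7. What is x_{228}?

Computing terms: x_0 = 1,  x_1 = 3,  x_2 = 4,  x_3 = 0,  x_4 = 4,  x_5 = 4,  x_6 = 1,  x_7 = 5,  x_8 = 6,  x_9 = 4,  x_{10} = 3,  x_{11} = 0,  x_{12} = 3,  x_{13} = 3,  x_{14} = 6,  x_{15} = 2,  x_{16} = 1,  x_{17} = 3.
Since (x_{16}, x_{17}) = (x_0, x_1) = (1, 3) (two consecutive terms determine the rest), the sequence is periodic with period 16.
So x_{228} = x_{0 + ((228-0) mod 16)} = x_4 = 4.

4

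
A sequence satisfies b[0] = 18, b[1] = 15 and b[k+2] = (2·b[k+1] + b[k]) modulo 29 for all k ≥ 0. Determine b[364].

Computing terms: b[0] = 18,  b[1] = 15,  b[2] = 19,  b[3] = 24,  b[4] = 9,  b[5] = 13,  b[6] = 6,  b[7] = 25,  b[8] = 27,  b[9] = 21,  b[10] = 11,  b[11] = 14,  b[12] = 10,  b[13] = 5,  b[14] = 20,  b[15] = 16,  b[16] = 23,  b[17] = 4,  b[18] = 2,  b[19] = 8,  b[20] = 18,  b[21] = 15.
The sequence repeats with period 20.
(364 - 0) mod 20 = 4, so b[364] = b[4] = 9.

9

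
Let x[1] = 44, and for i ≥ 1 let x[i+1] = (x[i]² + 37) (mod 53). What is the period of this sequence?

We have x[1] = 44, x[2] = 12, x[3] = 22, x[4] = 44.
Since x[4] = x[1] = 44, the sequence is periodic with period 3.

3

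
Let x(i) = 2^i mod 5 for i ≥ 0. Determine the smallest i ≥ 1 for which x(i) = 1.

4

Computing terms: x(0) = 1; x(1) = 2; x(2) = 4; x(3) = 3; x(4) = 1.
Since x(4) = x(0) = 1, the sequence is periodic with period 4.
The value 1 next appears (with i ≥ 1) at x(4).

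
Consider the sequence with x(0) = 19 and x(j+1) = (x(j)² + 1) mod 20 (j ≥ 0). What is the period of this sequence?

6

Computing terms: x(0) = 19, x(1) = 2, x(2) = 5, x(3) = 6, x(4) = 17, x(5) = 10, x(6) = 1, x(7) = 2.
Since x(7) = x(1) = 2, the sequence is eventually periodic: after a pre-period of length 1 it cycles with period 6.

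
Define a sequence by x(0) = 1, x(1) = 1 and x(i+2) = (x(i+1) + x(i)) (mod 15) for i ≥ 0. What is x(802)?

x(0) = 1, x(1) = 1, x(2) = 2, x(3) = 3, x(4) = 5, x(5) = 8, x(6) = 13, x(7) = 6, x(8) = 4, x(9) = 10, x(10) = 14, x(11) = 9, x(12) = 8, x(13) = 2, x(14) = 10, x(15) = 12, x(16) = 7, x(17) = 4, x(18) = 11, x(19) = 0, x(20) = 11, x(21) = 11, x(22) = 7, x(23) = 3, x(24) = 10, x(25) = 13, x(26) = 8, x(27) = 6, x(28) = 14, x(29) = 5, x(30) = 4, x(31) = 9, x(32) = 13, x(33) = 7, x(34) = 5, x(35) = 12, x(36) = 2, x(37) = 14, x(38) = 1, x(39) = 0, x(40) = 1, x(41) = 1.
The sequence repeats with period 40.
(802 - 0) mod 40 = 2, so x(802) = x(2) = 2.

2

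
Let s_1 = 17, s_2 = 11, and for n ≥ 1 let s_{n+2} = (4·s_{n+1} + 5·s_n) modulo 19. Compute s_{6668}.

s_1 = 17; s_2 = 11; s_3 = 15; s_4 = 1; s_5 = 3; s_6 = 17; s_7 = 7; s_8 = 18; s_9 = 12; s_{10} = 5; s_{11} = 4; s_{12} = 3; s_{13} = 13; s_{14} = 10; s_{15} = 10; s_{16} = 14; s_{17} = 11; s_{18} = 0; s_{19} = 17; s_{20} = 11.
Since (s_{19}, s_{20}) = (s_1, s_2) = (17, 11) (two consecutive terms determine the rest), the sequence is periodic with period 18.
So s_{6668} = s_{1 + ((6668-1) mod 18)} = s_8 = 18.

18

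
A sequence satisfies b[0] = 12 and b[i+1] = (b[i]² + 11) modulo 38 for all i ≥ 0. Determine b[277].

3

Computing terms: b[0] = 12, b[1] = 3, b[2] = 20, b[3] = 31, b[4] = 22, b[5] = 1, b[6] = 12.
The sequence repeats with period 6.
So b[277] = b[0 + ((277-0) mod 6)] = b[1] = 3.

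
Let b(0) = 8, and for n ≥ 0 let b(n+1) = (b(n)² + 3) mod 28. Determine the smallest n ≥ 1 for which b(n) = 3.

We have b(0) = 8, b(1) = 11, b(2) = 12, b(3) = 7, b(4) = 24, b(5) = 19, b(6) = 0, b(7) = 3, b(8) = 12.
Since b(8) = b(2) = 12, the sequence is eventually periodic: after a pre-period of length 2 it cycles with period 6.
The value 3 first appears (with n ≥ 1) at b(7).

7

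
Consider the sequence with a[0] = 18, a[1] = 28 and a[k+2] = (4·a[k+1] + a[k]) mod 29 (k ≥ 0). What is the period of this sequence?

a[0] = 18,  a[1] = 28,  a[2] = 14,  a[3] = 26,  a[4] = 2,  a[5] = 5,  a[6] = 22,  a[7] = 6,  a[8] = 17,  a[9] = 16,  a[10] = 23,  a[11] = 21,  a[12] = 20,  a[13] = 14,  a[14] = 18,  a[15] = 28.
The sequence repeats with period 14.

14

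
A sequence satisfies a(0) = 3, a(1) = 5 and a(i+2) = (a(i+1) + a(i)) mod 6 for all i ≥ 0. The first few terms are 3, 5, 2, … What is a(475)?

1

We have a(0) = 3; a(1) = 5; a(2) = 2; a(3) = 1; a(4) = 3; a(5) = 4; a(6) = 1; a(7) = 5; a(8) = 0; a(9) = 5; a(10) = 5; a(11) = 4; a(12) = 3; a(13) = 1; a(14) = 4; a(15) = 5; a(16) = 3; a(17) = 2; a(18) = 5; a(19) = 1; a(20) = 0; a(21) = 1; a(22) = 1; a(23) = 2; a(24) = 3; a(25) = 5.
The sequence repeats with period 24.
(475 - 0) mod 24 = 19, so a(475) = a(19) = 1.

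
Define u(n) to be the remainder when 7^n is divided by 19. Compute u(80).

11

u(1) = 7, u(2) = 11, u(3) = 1, u(4) = 7.
The sequence repeats with period 3.
(80 - 1) mod 3 = 1, so u(80) = u(2) = 11.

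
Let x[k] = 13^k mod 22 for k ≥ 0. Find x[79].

17

x[0] = 1,  x[1] = 13,  x[2] = 15,  x[3] = 19,  x[4] = 5,  x[5] = 21,  x[6] = 9,  x[7] = 7,  x[8] = 3,  x[9] = 17,  x[10] = 1.
The sequence repeats with period 10.
So x[79] = x[0 + ((79-0) mod 10)] = x[9] = 17.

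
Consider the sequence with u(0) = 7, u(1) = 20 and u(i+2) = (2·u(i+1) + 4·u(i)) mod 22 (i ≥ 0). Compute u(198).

u(0) = 7,  u(1) = 20,  u(2) = 2,  u(3) = 18,  u(4) = 0,  u(5) = 6,  u(6) = 12,  u(7) = 4,  u(8) = 12,  u(9) = 18,  u(10) = 18,  u(11) = 20,  u(12) = 2.
Since (u(11), u(12)) = (u(1), u(2)) = (20, 2) (two consecutive terms determine the rest), the sequence is eventually periodic: after a pre-period of length 1 it cycles with period 10.
For i ≥ 1, u(i) depends only on (i - 1) mod 10. (198 - 1) mod 10 = 7, so u(198) = u(8) = 12.

12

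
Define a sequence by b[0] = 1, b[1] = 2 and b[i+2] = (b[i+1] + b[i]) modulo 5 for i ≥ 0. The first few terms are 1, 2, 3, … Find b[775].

We have b[0] = 1; b[1] = 2; b[2] = 3; b[3] = 0; b[4] = 3; b[5] = 3; b[6] = 1; b[7] = 4; b[8] = 0; b[9] = 4; b[10] = 4; b[11] = 3; b[12] = 2; b[13] = 0; b[14] = 2; b[15] = 2; b[16] = 4; b[17] = 1; b[18] = 0; b[19] = 1; b[20] = 1; b[21] = 2.
Since (b[20], b[21]) = (b[0], b[1]) = (1, 2) (two consecutive terms determine the rest), the sequence is periodic with period 20.
(775 - 0) mod 20 = 15, so b[775] = b[15] = 2.

2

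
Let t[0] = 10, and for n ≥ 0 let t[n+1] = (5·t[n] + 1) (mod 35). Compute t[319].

16

t[0] = 10; t[1] = 16; t[2] = 11; t[3] = 21; t[4] = 1; t[5] = 6; t[6] = 31; t[7] = 16.
Since t[7] = t[1] = 16, the sequence is eventually periodic: after a pre-period of length 1 it cycles with period 6.
For n ≥ 1, t[n] depends only on (n - 1) mod 6. (319 - 1) mod 6 = 0, so t[319] = t[1] = 16.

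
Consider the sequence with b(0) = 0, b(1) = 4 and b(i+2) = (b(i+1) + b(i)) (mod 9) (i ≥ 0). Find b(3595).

Listing terms: b(0) = 0,  b(1) = 4,  b(2) = 4,  b(3) = 8,  b(4) = 3,  b(5) = 2,  b(6) = 5,  b(7) = 7,  b(8) = 3,  b(9) = 1,  b(10) = 4,  b(11) = 5,  b(12) = 0,  b(13) = 5,  b(14) = 5,  b(15) = 1,  b(16) = 6,  b(17) = 7,  b(18) = 4,  b(19) = 2,  b(20) = 6,  b(21) = 8,  b(22) = 5,  b(23) = 4,  b(24) = 0,  b(25) = 4.
Since (b(24), b(25)) = (b(0), b(1)) = (0, 4) (two consecutive terms determine the rest), the sequence is periodic with period 24.
(3595 - 0) mod 24 = 19, so b(3595) = b(19) = 2.

2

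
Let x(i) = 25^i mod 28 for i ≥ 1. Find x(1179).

1

Listing terms: x(1) = 25,  x(2) = 9,  x(3) = 1,  x(4) = 25.
Since x(4) = x(1) = 25, the sequence is periodic with period 3.
So x(1179) = x(1 + ((1179-1) mod 3)) = x(3) = 1.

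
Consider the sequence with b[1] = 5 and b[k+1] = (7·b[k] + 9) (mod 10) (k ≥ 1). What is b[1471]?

Computing terms: b[1] = 5; b[2] = 4; b[3] = 7; b[4] = 8; b[5] = 5.
Since b[5] = b[1] = 5, the sequence is periodic with period 4.
(1471 - 1) mod 4 = 2, so b[1471] = b[3] = 7.

7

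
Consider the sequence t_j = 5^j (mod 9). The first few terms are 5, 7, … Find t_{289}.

We have t_1 = 5, t_2 = 7, t_3 = 8, t_4 = 4, t_5 = 2, t_6 = 1, t_7 = 5.
Since t_7 = t_1 = 5, the sequence is periodic with period 6.
So t_{289} = t_{1 + ((289-1) mod 6)} = t_1 = 5.

5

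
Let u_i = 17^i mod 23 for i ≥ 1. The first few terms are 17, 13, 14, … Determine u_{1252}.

Listing terms: u_1 = 17,  u_2 = 13,  u_3 = 14,  u_4 = 8,  u_5 = 21,  u_6 = 12,  u_7 = 20,  u_8 = 18,  u_9 = 7,  u_{10} = 4,  u_{11} = 22,  u_{12} = 6,  u_{13} = 10,  u_{14} = 9,  u_{15} = 15,  u_{16} = 2,  u_{17} = 11,  u_{18} = 3,  u_{19} = 5,  u_{20} = 16,  u_{21} = 19,  u_{22} = 1,  u_{23} = 17.
Since u_{23} = u_1 = 17, the sequence is periodic with period 22.
(1252 - 1) mod 22 = 19, so u_{1252} = u_{20} = 16.

16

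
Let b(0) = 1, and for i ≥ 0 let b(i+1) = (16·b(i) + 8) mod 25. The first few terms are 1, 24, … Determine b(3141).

19

Computing terms: b(0) = 1, b(1) = 24, b(2) = 17, b(3) = 5, b(4) = 13, b(5) = 16, b(6) = 14, b(7) = 7, b(8) = 20, b(9) = 3, b(10) = 6, b(11) = 4, b(12) = 22, b(13) = 10, b(14) = 18, b(15) = 21, b(16) = 19, b(17) = 12, b(18) = 0, b(19) = 8, b(20) = 11, b(21) = 9, b(22) = 2, b(23) = 15, b(24) = 23, b(25) = 1.
The sequence repeats with period 25.
(3141 - 0) mod 25 = 16, so b(3141) = b(16) = 19.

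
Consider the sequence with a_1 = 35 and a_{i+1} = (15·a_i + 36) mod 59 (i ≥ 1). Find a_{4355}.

9

Listing terms: a_1 = 35,  a_2 = 30,  a_3 = 14,  a_4 = 10,  a_5 = 9,  a_6 = 53,  a_7 = 5,  a_8 = 52,  a_9 = 49,  a_{10} = 4,  a_{11} = 37,  a_{12} = 1,  a_{13} = 51,  a_{14} = 34,  a_{15} = 15,  a_{16} = 25,  a_{17} = 57,  a_{18} = 6,  a_{19} = 8,  a_{20} = 38,  a_{21} = 16,  a_{22} = 40,  a_{23} = 46,  a_{24} = 18,  a_{25} = 11,  a_{26} = 24,  a_{27} = 42,  a_{28} = 17,  a_{29} = 55,  a_{30} = 35.
The sequence repeats with period 29.
So a_{4355} = a_{1 + ((4355-1) mod 29)} = a_5 = 9.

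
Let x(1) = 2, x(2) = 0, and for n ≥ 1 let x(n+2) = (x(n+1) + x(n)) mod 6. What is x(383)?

4

x(1) = 2, x(2) = 0, x(3) = 2, x(4) = 2, x(5) = 4, x(6) = 0, x(7) = 4, x(8) = 4, x(9) = 2, x(10) = 0.
The sequence repeats with period 8.
(383 - 1) mod 8 = 6, so x(383) = x(7) = 4.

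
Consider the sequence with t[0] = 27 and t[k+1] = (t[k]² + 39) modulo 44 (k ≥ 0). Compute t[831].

20

t[0] = 27, t[1] = 20, t[2] = 43, t[3] = 40, t[4] = 11, t[5] = 28, t[6] = 31, t[7] = 32, t[8] = 7, t[9] = 0, t[10] = 39, t[11] = 20.
Since t[11] = t[1] = 20, the sequence is eventually periodic: after a pre-period of length 1 it cycles with period 10.
For k ≥ 1, t[k] depends only on (k - 1) mod 10. (831 - 1) mod 10 = 0, so t[831] = t[1] = 20.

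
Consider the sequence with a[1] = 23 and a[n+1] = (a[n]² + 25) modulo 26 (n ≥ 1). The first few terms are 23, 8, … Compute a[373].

Computing terms: a[1] = 23; a[2] = 8; a[3] = 11; a[4] = 16; a[5] = 21; a[6] = 24; a[7] = 3; a[8] = 8.
Since a[8] = a[2] = 8, the sequence is eventually periodic: after a pre-period of length 1 it cycles with period 6.
For n ≥ 2, a[n] depends only on (n - 2) mod 6. (373 - 2) mod 6 = 5, so a[373] = a[7] = 3.

3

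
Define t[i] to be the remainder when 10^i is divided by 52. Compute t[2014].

16

We have t[1] = 10,  t[2] = 48,  t[3] = 12,  t[4] = 16,  t[5] = 4,  t[6] = 40,  t[7] = 36,  t[8] = 48.
Since t[8] = t[2] = 48, the sequence is eventually periodic: after a pre-period of length 1 it cycles with period 6.
For i ≥ 2, t[i] depends only on (i - 2) mod 6. (2014 - 2) mod 6 = 2, so t[2014] = t[4] = 16.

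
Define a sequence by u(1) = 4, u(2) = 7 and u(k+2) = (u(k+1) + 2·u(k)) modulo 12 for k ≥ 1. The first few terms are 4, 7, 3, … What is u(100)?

5

Computing terms: u(1) = 4,  u(2) = 7,  u(3) = 3,  u(4) = 5,  u(5) = 11,  u(6) = 9,  u(7) = 7,  u(8) = 1,  u(9) = 3,  u(10) = 5.
Since (u(9), u(10)) = (u(3), u(4)) = (3, 5) (two consecutive terms determine the rest), the sequence is eventually periodic: after a pre-period of length 2 it cycles with period 6.
For k ≥ 3, u(k) depends only on (k - 3) mod 6. (100 - 3) mod 6 = 1, so u(100) = u(4) = 5.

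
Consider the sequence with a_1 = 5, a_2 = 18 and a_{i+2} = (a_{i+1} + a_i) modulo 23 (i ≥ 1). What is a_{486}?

a_1 = 5, a_2 = 18, a_3 = 0, a_4 = 18, a_5 = 18, a_6 = 13, a_7 = 8, a_8 = 21, a_9 = 6, a_{10} = 4, a_{11} = 10, a_{12} = 14, a_{13} = 1, a_{14} = 15, a_{15} = 16, a_{16} = 8, a_{17} = 1, a_{18} = 9, a_{19} = 10, a_{20} = 19, a_{21} = 6, a_{22} = 2, a_{23} = 8, a_{24} = 10, a_{25} = 18, a_{26} = 5, a_{27} = 0, a_{28} = 5, a_{29} = 5, a_{30} = 10, a_{31} = 15, a_{32} = 2, a_{33} = 17, a_{34} = 19, a_{35} = 13, a_{36} = 9, a_{37} = 22, a_{38} = 8, a_{39} = 7, a_{40} = 15, a_{41} = 22, a_{42} = 14, a_{43} = 13, a_{44} = 4, a_{45} = 17, a_{46} = 21, a_{47} = 15, a_{48} = 13, a_{49} = 5, a_{50} = 18.
Since (a_{49}, a_{50}) = (a_1, a_2) = (5, 18) (two consecutive terms determine the rest), the sequence is periodic with period 48.
So a_{486} = a_{1 + ((486-1) mod 48)} = a_6 = 13.

13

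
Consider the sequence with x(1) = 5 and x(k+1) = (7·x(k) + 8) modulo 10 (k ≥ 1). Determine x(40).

Listing terms: x(1) = 5,  x(2) = 3,  x(3) = 9,  x(4) = 1,  x(5) = 5.
Since x(5) = x(1) = 5, the sequence is periodic with period 4.
(40 - 1) mod 4 = 3, so x(40) = x(4) = 1.

1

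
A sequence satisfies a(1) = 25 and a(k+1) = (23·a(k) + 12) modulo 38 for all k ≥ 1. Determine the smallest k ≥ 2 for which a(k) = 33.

6

Listing terms: a(1) = 25, a(2) = 17, a(3) = 23, a(4) = 9, a(5) = 29, a(6) = 33, a(7) = 11, a(8) = 37, a(9) = 27, a(10) = 25.
The sequence repeats with period 9.
The value 33 first appears (with k ≥ 2) at a(6).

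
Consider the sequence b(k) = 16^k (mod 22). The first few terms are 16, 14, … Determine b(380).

12

Listing terms: b(1) = 16, b(2) = 14, b(3) = 4, b(4) = 20, b(5) = 12, b(6) = 16.
Since b(6) = b(1) = 16, the sequence is periodic with period 5.
So b(380) = b(1 + ((380-1) mod 5)) = b(5) = 12.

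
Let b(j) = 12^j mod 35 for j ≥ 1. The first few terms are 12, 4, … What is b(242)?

4

b(1) = 12; b(2) = 4; b(3) = 13; b(4) = 16; b(5) = 17; b(6) = 29; b(7) = 33; b(8) = 11; b(9) = 27; b(10) = 9; b(11) = 3; b(12) = 1; b(13) = 12.
The sequence repeats with period 12.
So b(242) = b(1 + ((242-1) mod 12)) = b(2) = 4.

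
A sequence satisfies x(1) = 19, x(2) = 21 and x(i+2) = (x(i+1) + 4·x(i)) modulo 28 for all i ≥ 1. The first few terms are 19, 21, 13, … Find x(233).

Computing terms: x(1) = 19, x(2) = 21, x(3) = 13, x(4) = 13, x(5) = 9, x(6) = 5, x(7) = 13, x(8) = 5, x(9) = 1, x(10) = 21, x(11) = 25, x(12) = 25, x(13) = 13, x(14) = 1, x(15) = 25, x(16) = 1, x(17) = 17, x(18) = 21, x(19) = 5, x(20) = 5, x(21) = 25, x(22) = 17, x(23) = 5, x(24) = 17, x(25) = 9, x(26) = 21, x(27) = 1, x(28) = 1, x(29) = 5, x(30) = 9, x(31) = 1, x(32) = 9, x(33) = 13, x(34) = 21, x(35) = 17, x(36) = 17, x(37) = 1, x(38) = 13, x(39) = 17, x(40) = 13, x(41) = 25, x(42) = 21, x(43) = 9, x(44) = 9, x(45) = 17, x(46) = 25, x(47) = 9, x(48) = 25, x(49) = 5, x(50) = 21, x(51) = 13.
Since (x(50), x(51)) = (x(2), x(3)) = (21, 13) (two consecutive terms determine the rest), the sequence is eventually periodic: after a pre-period of length 1 it cycles with period 48.
For i ≥ 2, x(i) depends only on (i - 2) mod 48. (233 - 2) mod 48 = 39, so x(233) = x(41) = 25.

25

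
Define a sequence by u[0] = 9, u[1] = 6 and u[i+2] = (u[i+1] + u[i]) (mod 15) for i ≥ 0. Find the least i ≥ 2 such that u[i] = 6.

3

Listing terms: u[0] = 9; u[1] = 6; u[2] = 0; u[3] = 6; u[4] = 6; u[5] = 12; u[6] = 3; u[7] = 0; u[8] = 3; u[9] = 3; u[10] = 6; u[11] = 9; u[12] = 0; u[13] = 9; u[14] = 9; u[15] = 3; u[16] = 12; u[17] = 0; u[18] = 12; u[19] = 12; u[20] = 9; u[21] = 6.
The sequence repeats with period 20.
The value 6 first appears (with i ≥ 2) at u[3].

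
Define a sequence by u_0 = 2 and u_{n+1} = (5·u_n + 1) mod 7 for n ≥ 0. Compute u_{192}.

2

We have u_0 = 2, u_1 = 4, u_2 = 0, u_3 = 1, u_4 = 6, u_5 = 3, u_6 = 2.
Since u_6 = u_0 = 2, the sequence is periodic with period 6.
(192 - 0) mod 6 = 0, so u_{192} = u_0 = 2.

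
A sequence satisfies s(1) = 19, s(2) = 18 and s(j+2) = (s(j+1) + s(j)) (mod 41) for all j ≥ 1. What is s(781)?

22

Computing terms: s(1) = 19,  s(2) = 18,  s(3) = 37,  s(4) = 14,  s(5) = 10,  s(6) = 24,  s(7) = 34,  s(8) = 17,  s(9) = 10,  s(10) = 27,  s(11) = 37,  s(12) = 23,  s(13) = 19,  s(14) = 1,  s(15) = 20,  s(16) = 21,  s(17) = 0,  s(18) = 21,  s(19) = 21,  s(20) = 1,  s(21) = 22,  s(22) = 23,  s(23) = 4,  s(24) = 27,  s(25) = 31,  s(26) = 17,  s(27) = 7,  s(28) = 24,  s(29) = 31,  s(30) = 14,  s(31) = 4,  s(32) = 18,  s(33) = 22,  s(34) = 40,  s(35) = 21,  s(36) = 20,  s(37) = 0,  s(38) = 20,  s(39) = 20,  s(40) = 40,  s(41) = 19,  s(42) = 18.
The sequence repeats with period 40.
(781 - 1) mod 40 = 20, so s(781) = s(21) = 22.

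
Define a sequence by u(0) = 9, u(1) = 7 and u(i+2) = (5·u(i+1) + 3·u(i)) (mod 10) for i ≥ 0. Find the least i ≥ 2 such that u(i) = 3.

6

Listing terms: u(0) = 9, u(1) = 7, u(2) = 2, u(3) = 1, u(4) = 1, u(5) = 8, u(6) = 3, u(7) = 9, u(8) = 4, u(9) = 7, u(10) = 7, u(11) = 6, u(12) = 1, u(13) = 3, u(14) = 8, u(15) = 9, u(16) = 9, u(17) = 2, u(18) = 7, u(19) = 1, u(20) = 6, u(21) = 3, u(22) = 3, u(23) = 4, u(24) = 9, u(25) = 7.
Since (u(24), u(25)) = (u(0), u(1)) = (9, 7) (two consecutive terms determine the rest), the sequence is periodic with period 24.
The value 3 first appears (with i ≥ 2) at u(6).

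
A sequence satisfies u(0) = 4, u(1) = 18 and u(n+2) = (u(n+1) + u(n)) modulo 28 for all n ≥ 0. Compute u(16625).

18

We have u(0) = 4,  u(1) = 18,  u(2) = 22,  u(3) = 12,  u(4) = 6,  u(5) = 18,  u(6) = 24,  u(7) = 14,  u(8) = 10,  u(9) = 24,  u(10) = 6,  u(11) = 2,  u(12) = 8,  u(13) = 10,  u(14) = 18,  u(15) = 0,  u(16) = 18,  u(17) = 18,  u(18) = 8,  u(19) = 26,  u(20) = 6,  u(21) = 4,  u(22) = 10,  u(23) = 14,  u(24) = 24,  u(25) = 10,  u(26) = 6,  u(27) = 16,  u(28) = 22,  u(29) = 10,  u(30) = 4,  u(31) = 14,  u(32) = 18,  u(33) = 4,  u(34) = 22,  u(35) = 26,  u(36) = 20,  u(37) = 18,  u(38) = 10,  u(39) = 0,  u(40) = 10,  u(41) = 10,  u(42) = 20,  u(43) = 2,  u(44) = 22,  u(45) = 24,  u(46) = 18,  u(47) = 14,  u(48) = 4,  u(49) = 18.
The sequence repeats with period 48.
So u(16625) = u(0 + ((16625-0) mod 48)) = u(17) = 18.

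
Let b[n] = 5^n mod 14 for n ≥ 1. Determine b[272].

11

Computing terms: b[1] = 5, b[2] = 11, b[3] = 13, b[4] = 9, b[5] = 3, b[6] = 1, b[7] = 5.
The sequence repeats with period 6.
So b[272] = b[1 + ((272-1) mod 6)] = b[2] = 11.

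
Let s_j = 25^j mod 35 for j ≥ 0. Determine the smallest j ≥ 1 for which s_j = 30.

Computing terms: s_0 = 1, s_1 = 25, s_2 = 30, s_3 = 15, s_4 = 25.
Since s_4 = s_1 = 25, the sequence is eventually periodic: after a pre-period of length 1 it cycles with period 3.
The value 30 first appears (with j ≥ 1) at s_2.

2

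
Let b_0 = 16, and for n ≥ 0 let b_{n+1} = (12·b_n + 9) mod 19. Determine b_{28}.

15

b_0 = 16,  b_1 = 11,  b_2 = 8,  b_3 = 10,  b_4 = 15,  b_5 = 18,  b_6 = 16.
The sequence repeats with period 6.
So b_{28} = b_{0 + ((28-0) mod 6)} = b_4 = 15.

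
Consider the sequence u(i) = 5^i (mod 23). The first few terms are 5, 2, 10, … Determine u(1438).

16

We have u(1) = 5, u(2) = 2, u(3) = 10, u(4) = 4, u(5) = 20, u(6) = 8, u(7) = 17, u(8) = 16, u(9) = 11, u(10) = 9, u(11) = 22, u(12) = 18, u(13) = 21, u(14) = 13, u(15) = 19, u(16) = 3, u(17) = 15, u(18) = 6, u(19) = 7, u(20) = 12, u(21) = 14, u(22) = 1, u(23) = 5.
Since u(23) = u(1) = 5, the sequence is periodic with period 22.
So u(1438) = u(1 + ((1438-1) mod 22)) = u(8) = 16.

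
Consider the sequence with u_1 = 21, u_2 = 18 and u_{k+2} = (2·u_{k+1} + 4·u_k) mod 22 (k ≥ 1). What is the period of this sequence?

u_1 = 21,  u_2 = 18,  u_3 = 10,  u_4 = 4,  u_5 = 4,  u_6 = 2,  u_7 = 20,  u_8 = 4,  u_9 = 0,  u_{10} = 16,  u_{11} = 10,  u_{12} = 18,  u_{13} = 10.
Since (u_{12}, u_{13}) = (u_2, u_3) = (18, 10) (two consecutive terms determine the rest), the sequence is eventually periodic: after a pre-period of length 1 it cycles with period 10.

10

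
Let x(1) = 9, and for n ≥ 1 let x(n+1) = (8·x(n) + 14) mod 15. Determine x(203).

12

We have x(1) = 9,  x(2) = 11,  x(3) = 12,  x(4) = 5,  x(5) = 9.
The sequence repeats with period 4.
So x(203) = x(1 + ((203-1) mod 4)) = x(3) = 12.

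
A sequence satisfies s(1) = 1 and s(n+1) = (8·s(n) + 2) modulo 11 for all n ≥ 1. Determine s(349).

Listing terms: s(1) = 1; s(2) = 10; s(3) = 5; s(4) = 9; s(5) = 8; s(6) = 0; s(7) = 2; s(8) = 7; s(9) = 3; s(10) = 4; s(11) = 1.
The sequence repeats with period 10.
(349 - 1) mod 10 = 8, so s(349) = s(9) = 3.

3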